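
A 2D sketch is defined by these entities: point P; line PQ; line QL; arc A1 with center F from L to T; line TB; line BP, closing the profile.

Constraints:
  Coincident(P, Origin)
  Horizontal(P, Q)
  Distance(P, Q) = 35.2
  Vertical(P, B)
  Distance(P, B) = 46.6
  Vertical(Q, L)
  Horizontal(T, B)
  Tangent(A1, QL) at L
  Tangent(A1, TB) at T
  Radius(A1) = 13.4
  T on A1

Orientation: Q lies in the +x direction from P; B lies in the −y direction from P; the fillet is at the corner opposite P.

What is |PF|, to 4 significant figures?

39.72

PB is vertical with |PB| = 46.6 and B on the −y side, so B = (0.000, -46.60). The virtual corner opposite P is at (35.20, -46.60). A1 meets QL tangentially, so FL is at right angles to QL and since A1 is tangent to TB there, FT ⟂ TB, with radius 13.4, so the center F sits 13.4 in from both sides at F = (21.80, -33.20). Then |PF| = |F − P| = 39.72.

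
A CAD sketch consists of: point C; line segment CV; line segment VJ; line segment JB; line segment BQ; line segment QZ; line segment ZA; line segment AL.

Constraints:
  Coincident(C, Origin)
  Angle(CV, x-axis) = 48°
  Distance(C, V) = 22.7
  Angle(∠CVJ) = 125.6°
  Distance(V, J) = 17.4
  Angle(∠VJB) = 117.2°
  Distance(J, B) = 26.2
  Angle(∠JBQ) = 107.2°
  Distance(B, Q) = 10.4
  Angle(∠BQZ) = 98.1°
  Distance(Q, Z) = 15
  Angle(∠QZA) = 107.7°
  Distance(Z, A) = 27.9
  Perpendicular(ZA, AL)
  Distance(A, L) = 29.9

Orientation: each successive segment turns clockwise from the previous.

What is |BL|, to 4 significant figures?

25.62

∠QZA = 107.7° gives ZA at 63.80° from the x-axis; with |ZA| = 27.9, A = (35.10, 19.47). The perpendicularity gives AL at right angles to ZA, so AL runs at -26.20°; with |AL| = 29.9, L = (61.93, 6.268). Then |BL| = |L − B| = 25.62.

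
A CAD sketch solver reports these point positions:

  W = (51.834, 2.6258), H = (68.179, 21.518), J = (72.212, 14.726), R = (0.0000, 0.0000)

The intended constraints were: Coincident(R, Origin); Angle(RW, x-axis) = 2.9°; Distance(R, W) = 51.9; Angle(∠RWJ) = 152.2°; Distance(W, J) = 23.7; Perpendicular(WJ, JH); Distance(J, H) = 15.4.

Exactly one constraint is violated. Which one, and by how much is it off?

Distance(J, H) = 15.4 — off by 7.50.

R = (0.00, 0.00) ✓; RW at 2.900° ✓; |RW| = 51.90 ✓; ∠RWJ = 152.2° ✓; |WJ| = 23.70 ✓; ∠(WJ, JH) = 90.00° ✓; |JH| = 7.899 ✗.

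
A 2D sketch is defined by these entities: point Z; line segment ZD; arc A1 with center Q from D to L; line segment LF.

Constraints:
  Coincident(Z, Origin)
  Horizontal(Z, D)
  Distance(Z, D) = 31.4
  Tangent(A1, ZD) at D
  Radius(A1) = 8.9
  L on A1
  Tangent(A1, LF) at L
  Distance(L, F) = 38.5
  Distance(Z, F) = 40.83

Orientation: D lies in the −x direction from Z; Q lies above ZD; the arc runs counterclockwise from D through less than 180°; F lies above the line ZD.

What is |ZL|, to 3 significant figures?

23.9

Z is at the origin; ZD is horizontal with |ZD| = 31.4 and D on the −x side, so D = (-31.4, 0.00). The tangent condition forces QD to be normal to ZD, so Q = D + (0, 8.9) = (-31.4, 8.90). Since QL ⟂ LF (tangency), |QF| = √(8.9² + 38.5²) = 39.5 regardless of where L sits on A1. So F lies on both circle(Z, 40.83) and circle(Q, 39.5); the above-ZD intersection is F = (-7.25, 40.2). L is the foot of the tangent from F: L = (-23.3, 5.19).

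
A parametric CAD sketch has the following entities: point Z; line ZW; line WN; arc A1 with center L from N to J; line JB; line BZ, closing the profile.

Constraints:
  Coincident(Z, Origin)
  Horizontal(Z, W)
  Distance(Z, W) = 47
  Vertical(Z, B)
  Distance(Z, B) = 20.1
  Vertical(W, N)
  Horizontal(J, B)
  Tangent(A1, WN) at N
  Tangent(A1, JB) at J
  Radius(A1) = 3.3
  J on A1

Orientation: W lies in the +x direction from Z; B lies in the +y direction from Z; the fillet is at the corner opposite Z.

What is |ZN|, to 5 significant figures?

49.912

Z is at the origin; ZW is horizontal with |ZW| = 47.0 and W on the +x side, so W = (47.000, 0.0000). Z and B share the same x with |ZB| = 20.1 and B on the +y side, so B = (0.0000, 20.100). The virtual corner opposite Z is at (47.000, 20.100). The tangent condition forces LN to be normal to WN and the tangent condition forces LJ to be normal to JB, with radius 3.3, so the center L sits 3.3 in from both sides at L = (43.700, 16.800). That places the tangent points at N = (47.000, 16.800) on WN and J = (43.700, 20.100) on JB. Then |ZN| = |N − Z| = 49.912.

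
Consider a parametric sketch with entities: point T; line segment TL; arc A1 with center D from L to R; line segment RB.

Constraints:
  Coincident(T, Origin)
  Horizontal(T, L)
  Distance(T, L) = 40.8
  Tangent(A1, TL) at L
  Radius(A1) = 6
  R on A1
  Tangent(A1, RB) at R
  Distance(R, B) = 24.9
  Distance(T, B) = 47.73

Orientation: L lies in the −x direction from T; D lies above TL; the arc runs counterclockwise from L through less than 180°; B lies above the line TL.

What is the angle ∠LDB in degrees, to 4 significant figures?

169.5°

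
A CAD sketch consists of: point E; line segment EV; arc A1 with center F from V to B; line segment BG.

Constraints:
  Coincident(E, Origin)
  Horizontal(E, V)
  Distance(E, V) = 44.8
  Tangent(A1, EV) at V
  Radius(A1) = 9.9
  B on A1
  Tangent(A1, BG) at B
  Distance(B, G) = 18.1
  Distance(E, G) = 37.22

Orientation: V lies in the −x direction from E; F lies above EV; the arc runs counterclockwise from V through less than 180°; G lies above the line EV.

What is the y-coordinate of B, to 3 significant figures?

6.35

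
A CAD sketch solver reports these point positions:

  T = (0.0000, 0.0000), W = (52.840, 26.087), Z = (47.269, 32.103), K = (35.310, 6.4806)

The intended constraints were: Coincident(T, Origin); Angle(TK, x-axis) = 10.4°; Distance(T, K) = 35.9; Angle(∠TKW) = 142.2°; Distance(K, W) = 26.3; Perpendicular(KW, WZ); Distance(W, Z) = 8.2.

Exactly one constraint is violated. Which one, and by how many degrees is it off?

Perpendicular(KW, WZ) — off by 5.40°.

T = (0.00, 0.00) ✓; TK at 10.40° ✓; |TK| = 35.90 ✓; ∠TKW = 142.2° ✓; |KW| = 26.30 ✓; ∠(KW, WZ) = 84.60° ✗; |WZ| = 8.199 ✓.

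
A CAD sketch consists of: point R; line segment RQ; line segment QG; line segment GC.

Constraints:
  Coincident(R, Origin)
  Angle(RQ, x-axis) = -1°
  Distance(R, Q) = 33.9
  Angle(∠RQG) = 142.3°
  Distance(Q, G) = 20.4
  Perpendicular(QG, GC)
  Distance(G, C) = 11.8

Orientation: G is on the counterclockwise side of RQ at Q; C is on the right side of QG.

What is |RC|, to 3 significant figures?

57.3

R is at the origin; RQ runs at -1.0° with length 33.9, so Q = 33.9·(cos -1.0°, sin -1.0°) = (33.9, -0.592). ∠RQG = 142.3°, so QG runs at -1.0° + (180° − 142.3°) = 36.7° from the x-axis; with |QG| = 20.4, G = Q + 20.4·(cos 36.7°, sin 36.7°) = (50.3, 11.6). The perpendicularity gives GC at right angles to QG; with |GC| = 11.8 on the right of QG, C = G + 11.8·(0.598, -0.802) = (57.3, 2.14). Then |RC| = |C − R| = 57.3.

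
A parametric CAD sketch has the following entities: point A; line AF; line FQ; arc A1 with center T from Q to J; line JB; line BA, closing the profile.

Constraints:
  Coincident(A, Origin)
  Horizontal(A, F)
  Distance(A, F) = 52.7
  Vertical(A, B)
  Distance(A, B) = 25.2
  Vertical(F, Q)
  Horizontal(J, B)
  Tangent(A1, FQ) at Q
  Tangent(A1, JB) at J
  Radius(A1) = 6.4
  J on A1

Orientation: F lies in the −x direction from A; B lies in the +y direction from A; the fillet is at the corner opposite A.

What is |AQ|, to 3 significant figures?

56.0

A is at the origin; AF is horizontal with |AF| = 52.7 and F on the −x side, so F = (-52.7, 0.00). AB is vertical with |AB| = 25.2 and B on the +y side, so B = (0.00, 25.2). The virtual corner opposite A is at (-52.7, 25.2). A1 meets FQ tangentially, so TQ is at right angles to FQ and since A1 is tangent to JB there, TJ ⟂ JB, with radius 6.4, so the center T sits 6.4 in from both sides at T = (-46.3, 18.8). That places the tangent points at Q = (-52.7, 18.8) on FQ and J = (-46.3, 25.2) on JB. Then |AQ| = |Q − A| = 56.0.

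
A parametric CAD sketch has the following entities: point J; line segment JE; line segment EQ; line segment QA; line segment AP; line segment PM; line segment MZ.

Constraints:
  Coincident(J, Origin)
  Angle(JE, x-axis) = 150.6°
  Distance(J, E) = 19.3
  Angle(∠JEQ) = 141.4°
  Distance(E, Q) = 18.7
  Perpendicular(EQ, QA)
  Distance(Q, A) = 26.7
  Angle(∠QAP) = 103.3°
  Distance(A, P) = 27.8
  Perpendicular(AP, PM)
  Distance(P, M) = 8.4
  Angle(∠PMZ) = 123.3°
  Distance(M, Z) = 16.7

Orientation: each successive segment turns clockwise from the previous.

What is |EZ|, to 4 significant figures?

12.84

AP ⟂ PM, so PM runs at -144.7°; with |PM| = 8.4, M = (10.15, 9.272). ∠PMZ = 123.3° gives MZ at 158.6° from the x-axis; with |MZ| = 16.7, Z = (-5.404, 15.37). Then |EZ| = |Z − E| = 12.84.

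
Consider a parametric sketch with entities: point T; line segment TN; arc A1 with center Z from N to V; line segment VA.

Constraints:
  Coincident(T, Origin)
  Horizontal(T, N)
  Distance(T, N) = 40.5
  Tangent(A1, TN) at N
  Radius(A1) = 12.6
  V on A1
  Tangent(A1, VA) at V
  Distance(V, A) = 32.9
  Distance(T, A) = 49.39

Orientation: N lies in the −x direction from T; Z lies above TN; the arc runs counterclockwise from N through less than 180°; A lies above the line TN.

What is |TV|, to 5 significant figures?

30.052

Checks: ∠(ZN, NT) = 90.00° ✓; |ZN| = 12.60 ✓; |ZV| = 12.60 ✓; ∠(ZV, VA) = 90.00° ✓; |VA| = 32.90 ✓; |TA| = 49.39 ✓.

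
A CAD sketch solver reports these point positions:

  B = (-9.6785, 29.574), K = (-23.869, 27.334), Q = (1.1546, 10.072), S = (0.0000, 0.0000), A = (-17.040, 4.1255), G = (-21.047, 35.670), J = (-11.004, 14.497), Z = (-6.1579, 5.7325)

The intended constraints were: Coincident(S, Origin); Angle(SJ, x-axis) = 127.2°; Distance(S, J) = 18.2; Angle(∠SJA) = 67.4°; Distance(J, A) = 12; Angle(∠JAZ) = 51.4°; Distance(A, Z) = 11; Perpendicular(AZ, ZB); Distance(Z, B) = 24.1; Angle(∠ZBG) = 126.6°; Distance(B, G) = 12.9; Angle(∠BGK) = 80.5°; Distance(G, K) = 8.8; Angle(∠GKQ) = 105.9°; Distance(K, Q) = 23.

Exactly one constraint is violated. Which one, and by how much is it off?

Distance(K, Q) = 23 — off by 7.40.

S = (0.00, 0.00) ✓; SJ at 127.2° ✓; |SJ| = 18.20 ✓; ∠SJA = 67.40° ✓; |JA| = 12.00 ✓; ∠JAZ = 51.40° ✓; |AZ| = 11.00 ✓; ∠(AZ, ZB) = 90.00° ✓; |ZB| = 24.10 ✓; ∠ZBG = 126.6° ✓; |BG| = 12.90 ✓; ∠BGK = 80.50° ✓; |GK| = 8.801 ✓; ∠GKQ = 105.9° ✓; |KQ| = 30.40 ✗.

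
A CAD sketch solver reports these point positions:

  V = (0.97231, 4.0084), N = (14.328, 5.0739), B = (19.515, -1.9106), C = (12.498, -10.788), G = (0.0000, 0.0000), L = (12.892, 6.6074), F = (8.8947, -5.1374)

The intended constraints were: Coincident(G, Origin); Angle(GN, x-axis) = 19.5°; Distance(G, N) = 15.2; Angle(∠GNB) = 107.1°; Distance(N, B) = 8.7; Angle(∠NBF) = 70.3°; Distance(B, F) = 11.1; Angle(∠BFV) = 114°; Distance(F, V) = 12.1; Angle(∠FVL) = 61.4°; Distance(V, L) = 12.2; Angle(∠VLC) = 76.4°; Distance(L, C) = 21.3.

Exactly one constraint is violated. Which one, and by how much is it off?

Distance(L, C) = 21.3 — off by 3.90.

G = (0.00, 0.00) ✓; GN at 19.50° ✓; |GN| = 15.20 ✓; ∠GNB = 107.1° ✓; |NB| = 8.700 ✓; ∠NBF = 70.30° ✓; |BF| = 11.10 ✓; ∠BFV = 114.0° ✓; |FV| = 12.10 ✓; ∠FVL = 61.40° ✓; |VL| = 12.20 ✓; ∠VLC = 76.40° ✓; |LC| = 17.40 ✗.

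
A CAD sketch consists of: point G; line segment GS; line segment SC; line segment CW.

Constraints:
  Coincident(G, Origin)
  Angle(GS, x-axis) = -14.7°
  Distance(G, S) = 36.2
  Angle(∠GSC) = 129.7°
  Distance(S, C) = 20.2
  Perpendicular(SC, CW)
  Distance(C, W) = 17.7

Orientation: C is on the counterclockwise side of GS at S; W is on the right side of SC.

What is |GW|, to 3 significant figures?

62.9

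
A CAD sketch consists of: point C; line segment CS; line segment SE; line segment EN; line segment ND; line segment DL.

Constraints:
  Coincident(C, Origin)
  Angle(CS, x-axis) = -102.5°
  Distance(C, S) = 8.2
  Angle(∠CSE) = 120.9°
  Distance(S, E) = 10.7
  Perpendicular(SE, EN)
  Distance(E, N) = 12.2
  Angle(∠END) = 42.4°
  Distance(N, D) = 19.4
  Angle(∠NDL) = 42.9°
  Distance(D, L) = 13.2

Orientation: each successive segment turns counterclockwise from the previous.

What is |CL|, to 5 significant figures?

17.025

C is at the origin; CS runs at -102.5° with length 8.2, so S = (-1.7748, -8.0056). ∠CSE = 120.9° gives SE at -43.400° from the x-axis; with |SE| = 10.7, E = (5.9995, -15.357). The perpendicularity gives EN at right angles to SE, so EN runs at 46.600°; with |EN| = 12.2, N = (14.382, -6.4933). ∠END = 42.4° gives ND at -175.80° from the x-axis; with |ND| = 19.4, D = (-4.9659, -7.9141). ∠NDL = 42.9° gives DL at -38.700° from the x-axis; with |DL| = 13.2, L = (5.3358, -16.167). Then |CL| = |L − C| = 17.025.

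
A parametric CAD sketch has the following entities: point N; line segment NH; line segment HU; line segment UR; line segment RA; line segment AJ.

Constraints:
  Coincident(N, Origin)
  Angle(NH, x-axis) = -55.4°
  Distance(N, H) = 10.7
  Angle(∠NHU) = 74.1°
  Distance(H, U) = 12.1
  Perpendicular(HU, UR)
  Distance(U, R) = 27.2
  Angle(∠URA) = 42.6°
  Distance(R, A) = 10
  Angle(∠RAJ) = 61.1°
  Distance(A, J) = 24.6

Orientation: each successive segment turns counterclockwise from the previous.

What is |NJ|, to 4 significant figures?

26.56

N is at the origin; NH runs at -55.4° with length 10.7, so H = (6.076, -8.808). ∠NHU = 74.1° gives HU at 50.50° from the x-axis; with |HU| = 12.1, U = (13.77, 0.5291). HU ⟂ UR, so UR runs at 140.5°; with |UR| = 27.2, R = (-7.216, 17.83). ∠URA = 42.6° gives RA at -82.10° from the x-axis; with |RA| = 10.0, A = (-5.841, 7.925). ∠RAJ = 61.1° gives AJ at 36.80° from the x-axis; with |AJ| = 24.6, J = (13.86, 22.66). Then |NJ| = |J − N| = 26.56.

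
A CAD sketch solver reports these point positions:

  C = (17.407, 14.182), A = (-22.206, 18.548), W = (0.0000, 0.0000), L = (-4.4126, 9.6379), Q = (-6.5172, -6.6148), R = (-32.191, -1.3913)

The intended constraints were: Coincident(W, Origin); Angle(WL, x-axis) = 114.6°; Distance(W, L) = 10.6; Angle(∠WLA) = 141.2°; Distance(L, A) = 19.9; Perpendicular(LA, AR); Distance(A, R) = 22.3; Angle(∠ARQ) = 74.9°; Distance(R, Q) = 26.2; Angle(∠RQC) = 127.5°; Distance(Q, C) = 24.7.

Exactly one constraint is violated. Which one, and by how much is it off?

Distance(Q, C) = 24.7 — off by 7.00.

W = (0.00, 0.00) ✓; WL at 114.6° ✓; |WL| = 10.60 ✓; ∠WLA = 141.2° ✓; |LA| = 19.90 ✓; ∠(LA, AR) = 90.00° ✓; |AR| = 22.30 ✓; ∠ARQ = 74.90° ✓; |RQ| = 26.20 ✓; ∠RQC = 127.5° ✓; |QC| = 31.70 ✗.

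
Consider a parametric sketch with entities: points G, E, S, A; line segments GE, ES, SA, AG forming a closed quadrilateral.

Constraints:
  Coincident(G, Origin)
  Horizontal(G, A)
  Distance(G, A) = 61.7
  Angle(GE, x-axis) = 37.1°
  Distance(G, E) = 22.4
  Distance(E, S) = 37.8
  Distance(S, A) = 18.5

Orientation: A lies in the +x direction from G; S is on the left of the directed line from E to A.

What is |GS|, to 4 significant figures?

58.13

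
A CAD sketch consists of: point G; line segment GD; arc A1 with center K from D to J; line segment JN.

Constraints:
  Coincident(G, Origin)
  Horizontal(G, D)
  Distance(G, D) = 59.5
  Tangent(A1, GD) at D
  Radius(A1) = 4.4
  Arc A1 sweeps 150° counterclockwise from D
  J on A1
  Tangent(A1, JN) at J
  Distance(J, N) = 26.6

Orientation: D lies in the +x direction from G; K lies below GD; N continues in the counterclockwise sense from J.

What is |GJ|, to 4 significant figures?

57.89

G is at the origin; G and D share the same y with |GD| = 59.5 and D on the +x side, so D = (59.50, 0.000). A1 meets GD tangentially, so KD is at right angles to GD, so K = D + (0, -4.4) = (59.50, -4.400). On A1, D sits at bearing 90° from K; a 150° counterclockwise sweep puts J at bearing 240°, so J = K + 4.4·(cos 240°, sin 240°) = (57.30, -8.211). Then |GJ| = |J − G| = 57.89.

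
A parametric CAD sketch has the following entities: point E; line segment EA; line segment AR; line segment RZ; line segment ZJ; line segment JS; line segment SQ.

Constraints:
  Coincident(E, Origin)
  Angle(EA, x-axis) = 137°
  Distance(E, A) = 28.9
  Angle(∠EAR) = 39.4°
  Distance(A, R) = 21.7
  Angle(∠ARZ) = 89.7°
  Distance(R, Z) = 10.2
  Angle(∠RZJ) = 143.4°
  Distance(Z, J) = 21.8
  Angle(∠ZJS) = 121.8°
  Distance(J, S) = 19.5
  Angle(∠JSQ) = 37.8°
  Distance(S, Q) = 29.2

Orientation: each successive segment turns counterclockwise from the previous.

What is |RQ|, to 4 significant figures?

12.90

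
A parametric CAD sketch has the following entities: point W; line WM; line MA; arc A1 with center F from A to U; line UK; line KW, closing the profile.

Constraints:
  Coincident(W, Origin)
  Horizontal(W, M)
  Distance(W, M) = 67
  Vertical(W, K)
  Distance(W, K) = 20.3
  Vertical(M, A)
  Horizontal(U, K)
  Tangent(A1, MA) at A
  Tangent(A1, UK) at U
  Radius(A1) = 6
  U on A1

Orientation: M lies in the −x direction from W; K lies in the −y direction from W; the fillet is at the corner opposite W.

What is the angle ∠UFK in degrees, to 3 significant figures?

84.4°

W is at the origin; W and M share the same y with |WM| = 67.0 and M on the −x side, so M = (-67.0, 0.00). W and K share the same x with |WK| = 20.3 and K on the −y side, so K = (0.00, -20.3). The virtual corner opposite W is at (-67.0, -20.3). Since A1 is tangent to MA there, FA ⟂ MA and the tangent condition forces FU to be normal to UK, with radius 6.0, so the center F sits 6.0 in from both sides at F = (-61.0, -14.3). That places the tangent points at A = (-67.0, -14.3) on MA and U = (-61.0, -20.3) on UK. Then cos ∠UFK = FU·FK / (|FU||FK|), giving 84.4°.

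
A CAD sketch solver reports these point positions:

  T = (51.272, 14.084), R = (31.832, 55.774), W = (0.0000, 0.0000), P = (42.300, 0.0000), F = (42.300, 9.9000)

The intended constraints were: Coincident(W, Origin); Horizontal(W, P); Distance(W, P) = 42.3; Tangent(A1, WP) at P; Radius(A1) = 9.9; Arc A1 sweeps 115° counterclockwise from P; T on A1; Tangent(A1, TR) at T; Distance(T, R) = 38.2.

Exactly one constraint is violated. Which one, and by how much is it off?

Distance(T, R) = 38.2 — off by 7.80.

W = (0.00, 0.00) ✓; W.y = 0.00, P.y = 0.00 ✓; |WP| = 42.30 ✓; ∠(FP, PW) = 90.00° ✓; |FP| = 9.900 ✓; bearing(F→T) − bearing(F→P) = 115.0° ✓; |FT| = 9.900 ✓; ∠(FT, TR) = 90.00° ✓; |TR| = 46.00 ✗.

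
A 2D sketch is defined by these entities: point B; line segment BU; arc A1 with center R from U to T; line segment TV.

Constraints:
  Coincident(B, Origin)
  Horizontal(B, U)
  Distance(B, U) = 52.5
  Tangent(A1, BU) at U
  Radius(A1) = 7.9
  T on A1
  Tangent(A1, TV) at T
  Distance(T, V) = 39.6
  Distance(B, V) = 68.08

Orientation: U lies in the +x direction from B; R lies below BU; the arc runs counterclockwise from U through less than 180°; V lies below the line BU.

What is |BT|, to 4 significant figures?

45.46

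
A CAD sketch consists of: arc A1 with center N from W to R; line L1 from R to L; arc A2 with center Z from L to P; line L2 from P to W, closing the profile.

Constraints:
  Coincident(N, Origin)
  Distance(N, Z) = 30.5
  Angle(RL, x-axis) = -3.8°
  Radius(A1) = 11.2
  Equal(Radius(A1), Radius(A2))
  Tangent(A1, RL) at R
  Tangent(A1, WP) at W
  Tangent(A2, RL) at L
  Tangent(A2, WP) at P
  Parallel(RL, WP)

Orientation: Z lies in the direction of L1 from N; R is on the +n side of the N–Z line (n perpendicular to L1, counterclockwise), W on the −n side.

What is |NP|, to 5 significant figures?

32.491

The slot axis is L1's direction at -3.8°, so u = (cos -3.8°, sin -3.8°) = (0.99780, -0.066274) and n = (−sin -3.8°, cos -3.8°) = (0.066274, 0.99780). N is at the origin and Z lies 30.5 along u from N, so Z = 30.5·u = (30.433, -2.0214). Tangency of A1 to both parallel lines with radius 11.2 puts R and W at N ± 11.2·n: R = (0.74227, 11.175), W = (-0.74227, -11.175). Equal radii place L and P the same way about Z: L = Z + 11.2·n = (31.175, 9.1540), P = Z − 11.2·n = (29.691, -13.197). Then |NP| = |P − N| = 32.491.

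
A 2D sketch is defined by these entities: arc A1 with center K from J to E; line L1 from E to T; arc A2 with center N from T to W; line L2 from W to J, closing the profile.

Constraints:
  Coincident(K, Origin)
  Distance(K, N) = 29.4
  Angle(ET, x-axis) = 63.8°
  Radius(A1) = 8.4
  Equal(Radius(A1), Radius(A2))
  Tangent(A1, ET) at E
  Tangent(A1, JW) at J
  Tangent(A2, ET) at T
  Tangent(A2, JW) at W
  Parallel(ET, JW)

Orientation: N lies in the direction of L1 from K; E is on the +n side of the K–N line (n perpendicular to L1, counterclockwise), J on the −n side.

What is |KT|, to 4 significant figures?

30.58

The slot axis is L1's direction at 63.8°, so u = (cos 63.8°, sin 63.8°) = (0.4415, 0.8973) and n = (−sin 63.8°, cos 63.8°) = (-0.8973, 0.4415). K is at the origin and N lies 29.4 along u from K, so N = 29.4·u = (12.98, 26.38). Tangency of A1 to both parallel lines with radius 8.4 puts E and J at K ± 8.4·n: E = (-7.537, 3.709), J = (7.537, -3.709). Equal radii place T and W the same way about N: T = N + 8.4·n = (5.443, 30.09), W = N − 8.4·n = (20.52, 22.67). Then |KT| = |T − K| = 30.58.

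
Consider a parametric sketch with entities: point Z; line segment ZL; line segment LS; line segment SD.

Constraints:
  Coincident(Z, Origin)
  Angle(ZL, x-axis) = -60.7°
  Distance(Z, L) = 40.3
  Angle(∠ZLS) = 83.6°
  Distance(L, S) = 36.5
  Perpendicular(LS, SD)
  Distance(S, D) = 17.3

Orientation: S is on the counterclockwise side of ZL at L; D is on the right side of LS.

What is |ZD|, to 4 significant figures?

65.68

Z is at the origin; ZL runs at -60.7° with length 40.3, so L = 40.3·(cos -60.7°, sin -60.7°) = (19.72, -35.14). ∠ZLS = 83.6°, so LS runs at -60.7° + (180° − 83.6°) = 35.70° from the x-axis; with |LS| = 36.5, S = L + 36.5·(cos 35.70°, sin 35.70°) = (49.36, -13.85). The perpendicularity gives SD at right angles to LS; with |SD| = 17.3 on the right of LS, D = S + 17.3·(0.5835, -0.8121) = (59.46, -27.89). Then |ZD| = |D − Z| = 65.68.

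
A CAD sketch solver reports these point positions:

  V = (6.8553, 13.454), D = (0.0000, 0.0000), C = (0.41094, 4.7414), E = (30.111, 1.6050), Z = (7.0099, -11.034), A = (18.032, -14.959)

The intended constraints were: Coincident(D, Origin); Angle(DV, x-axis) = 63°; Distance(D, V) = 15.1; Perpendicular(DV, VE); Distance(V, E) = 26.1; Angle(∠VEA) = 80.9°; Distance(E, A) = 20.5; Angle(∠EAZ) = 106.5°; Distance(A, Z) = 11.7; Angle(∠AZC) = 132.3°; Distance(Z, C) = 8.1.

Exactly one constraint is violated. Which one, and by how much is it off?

Distance(Z, C) = 8.1 — off by 9.00.

D = (0.00, 0.00) ✓; DV at 63.00° ✓; |DV| = 15.10 ✓; ∠(DV, VE) = 90.00° ✓; |VE| = 26.10 ✓; ∠VEA = 80.90° ✓; |EA| = 20.50 ✓; ∠EAZ = 106.5° ✓; |AZ| = 11.70 ✓; ∠AZC = 132.3° ✓; |ZC| = 17.10 ✗.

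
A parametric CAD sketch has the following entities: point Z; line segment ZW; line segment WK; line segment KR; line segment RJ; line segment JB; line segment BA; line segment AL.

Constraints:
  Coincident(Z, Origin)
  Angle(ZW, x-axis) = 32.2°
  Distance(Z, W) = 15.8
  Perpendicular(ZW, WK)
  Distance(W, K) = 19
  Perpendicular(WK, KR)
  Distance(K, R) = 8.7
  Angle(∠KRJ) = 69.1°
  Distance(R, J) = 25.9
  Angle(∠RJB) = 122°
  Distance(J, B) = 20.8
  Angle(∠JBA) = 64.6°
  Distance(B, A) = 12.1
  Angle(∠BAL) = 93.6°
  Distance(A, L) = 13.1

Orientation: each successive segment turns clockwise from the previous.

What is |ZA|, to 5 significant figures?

33.856

Z is at the origin; ZW runs at 32.2° with length 15.8, so W = (13.370, 8.4194). The perpendicularity gives WK at right angles to ZW, so WK runs at -57.800°; with |WK| = 19.0, K = (23.495, -7.6582). The perpendicularity gives KR at right angles to WK, so KR runs at -147.80°; with |KR| = 8.7, R = (16.133, -12.294). ∠KRJ = 69.1° gives RJ at 101.30° from the x-axis; with |RJ| = 25.9, J = (11.058, 13.104). ∠RJB = 122.0° gives JB at 43.300° from the x-axis; with |JB| = 20.8, B = (26.195, 27.369). ∠JBA = 64.6° gives BA at -72.100° from the x-axis; with |BA| = 12.1, A = (29.914, 15.854). Then |ZA| = |A − Z| = 33.856.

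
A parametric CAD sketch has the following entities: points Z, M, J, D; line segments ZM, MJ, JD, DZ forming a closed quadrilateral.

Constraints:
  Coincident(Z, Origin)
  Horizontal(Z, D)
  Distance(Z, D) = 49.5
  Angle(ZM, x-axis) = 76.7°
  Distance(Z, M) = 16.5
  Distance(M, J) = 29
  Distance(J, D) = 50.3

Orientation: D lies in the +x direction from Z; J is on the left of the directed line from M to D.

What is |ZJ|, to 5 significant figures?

44.887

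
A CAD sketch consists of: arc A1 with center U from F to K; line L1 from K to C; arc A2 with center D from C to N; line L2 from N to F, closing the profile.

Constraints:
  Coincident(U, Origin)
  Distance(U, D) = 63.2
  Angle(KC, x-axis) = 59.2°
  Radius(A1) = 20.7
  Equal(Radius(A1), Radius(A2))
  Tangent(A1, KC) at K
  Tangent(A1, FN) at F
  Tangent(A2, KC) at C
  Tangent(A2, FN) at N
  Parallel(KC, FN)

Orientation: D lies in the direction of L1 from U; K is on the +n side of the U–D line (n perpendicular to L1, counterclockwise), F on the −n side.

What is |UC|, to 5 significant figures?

66.504

The slot axis is L1's direction at 59.2°, so u = (cos 59.2°, sin 59.2°) = (0.51204, 0.85896) and n = (−sin 59.2°, cos 59.2°) = (-0.85896, 0.51204). U is at the origin and D lies 63.2 along u from U, so D = 63.2·u = (32.361, 54.286). Tangency of A1 to both parallel lines with radius 20.7 puts K and F at U ± 20.7·n: K = (-17.780, 10.599), F = (17.780, -10.599). Equal radii place C and N the same way about D: C = D + 20.7·n = (14.581, 64.886), N = D − 20.7·n = (50.142, 43.687). Then |UC| = |C − U| = 66.504.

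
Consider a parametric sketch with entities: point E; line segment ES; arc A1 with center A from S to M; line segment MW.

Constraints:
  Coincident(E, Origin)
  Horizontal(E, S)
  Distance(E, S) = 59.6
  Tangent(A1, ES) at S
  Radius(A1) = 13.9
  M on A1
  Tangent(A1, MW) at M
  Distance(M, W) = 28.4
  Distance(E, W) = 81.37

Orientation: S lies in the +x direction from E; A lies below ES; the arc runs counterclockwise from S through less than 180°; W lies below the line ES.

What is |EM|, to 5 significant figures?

54.447

Checks: |AM| = 13.90 ✓; ∠(AM, MW) = 90.00° ✓; |MW| = 28.40 ✓; |EW| = 81.37 ✓.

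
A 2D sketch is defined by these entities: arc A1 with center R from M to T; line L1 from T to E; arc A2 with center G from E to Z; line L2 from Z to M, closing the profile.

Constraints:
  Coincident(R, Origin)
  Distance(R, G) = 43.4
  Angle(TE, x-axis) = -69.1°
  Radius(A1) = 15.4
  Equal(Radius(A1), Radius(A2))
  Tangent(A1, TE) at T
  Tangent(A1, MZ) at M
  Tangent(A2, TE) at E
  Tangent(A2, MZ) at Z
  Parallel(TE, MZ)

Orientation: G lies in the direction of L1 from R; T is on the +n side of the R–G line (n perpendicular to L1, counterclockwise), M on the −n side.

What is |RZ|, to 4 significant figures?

46.05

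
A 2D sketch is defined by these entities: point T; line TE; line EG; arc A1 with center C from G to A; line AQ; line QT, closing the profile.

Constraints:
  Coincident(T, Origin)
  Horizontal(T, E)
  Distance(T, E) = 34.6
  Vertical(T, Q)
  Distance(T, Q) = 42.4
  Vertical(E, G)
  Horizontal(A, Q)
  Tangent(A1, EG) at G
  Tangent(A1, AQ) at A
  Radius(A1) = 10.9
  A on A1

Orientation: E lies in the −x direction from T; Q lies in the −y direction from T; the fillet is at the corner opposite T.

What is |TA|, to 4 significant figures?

48.57

T is at the origin; T and E share the same y with |TE| = 34.6 and E on the −x side, so E = (-34.60, 0.000). T and Q share the same x with |TQ| = 42.4 and Q on the −y side, so Q = (0.000, -42.40). The virtual corner opposite T is at (-34.60, -42.40). The tangent condition forces CG to be normal to EG and A1 meets AQ tangentially, so CA is at right angles to AQ, with radius 10.9, so the center C sits 10.9 in from both sides at C = (-23.70, -31.50). That places the tangent points at G = (-34.60, -31.50) on EG and A = (-23.70, -42.40) on AQ. Then |TA| = |A − T| = 48.57.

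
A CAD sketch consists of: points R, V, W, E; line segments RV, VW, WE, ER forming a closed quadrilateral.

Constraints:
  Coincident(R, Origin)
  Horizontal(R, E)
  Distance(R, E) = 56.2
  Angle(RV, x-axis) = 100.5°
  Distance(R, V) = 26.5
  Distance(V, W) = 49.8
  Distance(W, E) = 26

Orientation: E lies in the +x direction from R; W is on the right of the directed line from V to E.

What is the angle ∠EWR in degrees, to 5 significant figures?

147.68°

R is at the origin; R and E share the same y with |RE| = 56.2 and E in +x, so E = (56.2, 0). RV runs at 100.5° with |RV| = 26.5, so V = (-4.8292, 26.056). W is determined by |VW| = 49.8 and |WE| = 26.0 together: it lies at the intersection of circle(V, 49.8) and circle(E, 26.0). With |VE| = 66.359, the foot of the radical line on VE is 46.772 from V and the perpendicular offset is √(49.8² − 46.772²) = 17.099. Taking the right-of-VE solution: W = (31.473, -8.0349).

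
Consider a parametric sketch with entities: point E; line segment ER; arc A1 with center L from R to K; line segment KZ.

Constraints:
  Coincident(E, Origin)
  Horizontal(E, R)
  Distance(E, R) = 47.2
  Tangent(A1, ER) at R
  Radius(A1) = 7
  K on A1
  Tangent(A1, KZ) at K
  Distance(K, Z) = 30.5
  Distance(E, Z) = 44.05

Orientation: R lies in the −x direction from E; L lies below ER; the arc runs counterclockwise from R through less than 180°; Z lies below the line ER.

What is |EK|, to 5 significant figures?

53.334

E is at the origin; ER is horizontal with |ER| = 47.2 and R on the −x side, so R = (-47.200, 0.0000). The tangent condition forces LR to be normal to ER, so L = R + (0, -7) = (-47.200, -7.0000). Since LK ⟂ KZ (tangency), |LZ| = √(7.0² + 30.5²) = 31.293 regardless of where K sits on A1. So Z lies on both circle(E, 44.05) and circle(L, 31.293); the below-ER intersection is Z = (-29.441, -32.766). K is the foot of the tangent from Z: K = (-51.929, -12.161).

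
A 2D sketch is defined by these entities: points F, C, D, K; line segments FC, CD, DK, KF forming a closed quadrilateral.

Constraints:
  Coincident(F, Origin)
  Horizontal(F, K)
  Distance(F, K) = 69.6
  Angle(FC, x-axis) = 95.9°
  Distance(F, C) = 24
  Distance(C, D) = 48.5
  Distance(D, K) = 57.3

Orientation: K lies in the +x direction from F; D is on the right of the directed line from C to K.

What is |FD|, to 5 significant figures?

26.447

Checks: |FK| = 69.60 ✓; |FC| = 24.00 ✓; |CD| = 48.50 ✓; |DK| = 57.30 ✓.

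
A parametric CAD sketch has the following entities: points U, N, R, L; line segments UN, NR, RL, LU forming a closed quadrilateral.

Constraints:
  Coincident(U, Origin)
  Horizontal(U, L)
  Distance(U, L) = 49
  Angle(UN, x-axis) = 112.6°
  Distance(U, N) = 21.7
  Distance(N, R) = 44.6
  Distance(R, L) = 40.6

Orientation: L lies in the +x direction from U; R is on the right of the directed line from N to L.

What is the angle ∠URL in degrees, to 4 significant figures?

96.63°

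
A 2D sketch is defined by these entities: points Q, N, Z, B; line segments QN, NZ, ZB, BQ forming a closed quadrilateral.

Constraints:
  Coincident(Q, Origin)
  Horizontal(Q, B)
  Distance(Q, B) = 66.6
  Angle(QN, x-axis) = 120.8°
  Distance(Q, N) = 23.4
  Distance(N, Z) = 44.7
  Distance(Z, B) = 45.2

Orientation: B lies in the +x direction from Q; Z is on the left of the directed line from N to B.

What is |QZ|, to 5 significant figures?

43.001

Q is at the origin; Q and B share the same y with |QB| = 66.6 and B in +x, so B = (66.6, 0). QN runs at 120.8° with |QN| = 23.4, so N = (-11.982, 20.100). Z is determined by |NZ| = 44.7 and |ZB| = 45.2 together: it lies at the intersection of circle(N, 44.7) and circle(B, 45.2). With |NB| = 81.112, the foot of the radical line on NB is 40.279 from N and the perpendicular offset is √(44.7² − 40.279²) = 19.383. Taking the left-of-NB solution: Z = (31.844, 28.897).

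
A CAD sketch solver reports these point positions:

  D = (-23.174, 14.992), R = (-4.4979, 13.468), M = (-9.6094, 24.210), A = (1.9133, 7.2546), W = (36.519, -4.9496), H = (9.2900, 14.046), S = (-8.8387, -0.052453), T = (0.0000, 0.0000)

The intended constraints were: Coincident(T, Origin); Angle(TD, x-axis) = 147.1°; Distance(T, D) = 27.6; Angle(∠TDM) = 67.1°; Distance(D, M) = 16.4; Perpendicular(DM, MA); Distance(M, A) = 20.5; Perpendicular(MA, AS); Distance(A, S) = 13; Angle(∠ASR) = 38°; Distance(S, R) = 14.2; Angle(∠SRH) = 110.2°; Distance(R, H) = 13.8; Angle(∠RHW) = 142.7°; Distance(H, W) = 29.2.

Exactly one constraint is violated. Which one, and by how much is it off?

Distance(H, W) = 29.2 — off by 4.00.

T = (0.00, 0.00) ✓; TD at 147.1° ✓; |TD| = 27.60 ✓; ∠TDM = 67.10° ✓; |DM| = 16.40 ✓; ∠(DM, MA) = 90.00° ✓; |MA| = 20.50 ✓; ∠(MA, AS) = 90.00° ✓; |AS| = 13.00 ✓; ∠ASR = 38.00° ✓; |SR| = 14.20 ✓; ∠SRH = 110.2° ✓; |RH| = 13.80 ✓; ∠RHW = 142.7° ✓; |HW| = 33.20 ✗.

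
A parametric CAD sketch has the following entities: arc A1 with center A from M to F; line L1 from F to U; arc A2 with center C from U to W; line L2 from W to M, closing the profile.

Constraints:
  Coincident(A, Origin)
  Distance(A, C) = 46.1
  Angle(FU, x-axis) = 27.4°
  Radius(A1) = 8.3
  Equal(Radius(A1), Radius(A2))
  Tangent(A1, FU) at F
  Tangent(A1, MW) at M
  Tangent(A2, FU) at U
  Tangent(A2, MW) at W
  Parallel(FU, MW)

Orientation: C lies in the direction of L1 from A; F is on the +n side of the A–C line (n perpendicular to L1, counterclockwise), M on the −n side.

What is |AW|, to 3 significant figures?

46.8

The slot axis is L1's direction at 27.4°, so u = (cos 27.4°, sin 27.4°) = (0.888, 0.460) and n = (−sin 27.4°, cos 27.4°) = (-0.460, 0.888). A is at the origin and C lies 46.1 along u from A, so C = 46.1·u = (40.9, 21.2). Tangency of A1 to both parallel lines with radius 8.3 puts F and M at A ± 8.3·n: F = (-3.82, 7.37), M = (3.82, -7.37). Equal radii place U and W the same way about C: U = C + 8.3·n = (37.1, 28.6), W = C − 8.3·n = (44.7, 13.8). Then |AW| = |W − A| = 46.8.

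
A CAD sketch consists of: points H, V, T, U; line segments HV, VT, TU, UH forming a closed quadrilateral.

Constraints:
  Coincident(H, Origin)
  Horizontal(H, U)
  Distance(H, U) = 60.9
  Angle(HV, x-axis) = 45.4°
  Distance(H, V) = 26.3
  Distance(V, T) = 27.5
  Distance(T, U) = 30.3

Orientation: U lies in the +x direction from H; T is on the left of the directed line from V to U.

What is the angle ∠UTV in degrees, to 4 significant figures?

106.6°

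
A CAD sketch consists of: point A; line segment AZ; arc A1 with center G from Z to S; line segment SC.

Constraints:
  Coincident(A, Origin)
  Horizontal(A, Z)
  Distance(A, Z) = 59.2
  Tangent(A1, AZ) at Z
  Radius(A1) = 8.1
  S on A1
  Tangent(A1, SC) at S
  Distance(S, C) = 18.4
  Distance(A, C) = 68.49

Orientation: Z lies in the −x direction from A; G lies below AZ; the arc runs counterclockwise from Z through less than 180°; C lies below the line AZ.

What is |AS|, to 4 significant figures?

67.81

Checks: A = (0.00, 0.00) ✓; |GS| = 8.100 ✓; ∠(GS, SC) = 90.00° ✓; |SC| = 18.40 ✓; |AC| = 68.49 ✓.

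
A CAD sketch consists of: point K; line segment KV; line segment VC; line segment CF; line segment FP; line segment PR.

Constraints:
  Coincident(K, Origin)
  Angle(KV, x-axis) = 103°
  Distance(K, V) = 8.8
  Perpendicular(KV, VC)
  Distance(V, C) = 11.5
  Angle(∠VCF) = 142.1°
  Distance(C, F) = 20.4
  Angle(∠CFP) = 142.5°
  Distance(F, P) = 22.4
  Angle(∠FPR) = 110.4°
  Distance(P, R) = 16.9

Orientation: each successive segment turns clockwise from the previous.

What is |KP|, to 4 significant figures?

41.84

K is at the origin; KV runs at 103.0° with length 8.8, so V = (-1.980, 8.574). KV is perpendicular to VC, so VC runs at 13.00°; with |VC| = 11.5, C = (9.226, 11.16). ∠VCF = 142.1° gives CF at -24.90° from the x-axis; with |CF| = 20.4, F = (27.73, 2.572). ∠CFP = 142.5° gives FP at -62.40° from the x-axis; with |FP| = 22.4, P = (38.11, -17.28). Then |KP| = |P − K| = 41.84.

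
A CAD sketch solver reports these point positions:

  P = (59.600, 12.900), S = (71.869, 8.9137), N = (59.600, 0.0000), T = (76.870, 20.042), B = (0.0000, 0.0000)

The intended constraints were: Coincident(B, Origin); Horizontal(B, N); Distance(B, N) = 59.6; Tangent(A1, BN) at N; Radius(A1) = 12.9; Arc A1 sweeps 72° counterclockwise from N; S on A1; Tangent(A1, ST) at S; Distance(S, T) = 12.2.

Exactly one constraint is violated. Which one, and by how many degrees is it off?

Tangent(A1, ST) at S — off by 6.20°.

B = (0.00, 0.00) ✓; B.y = 0.00, N.y = 0.00 ✓; |BN| = 59.60 ✓; ∠(PN, NB) = 90.00° ✓; |PN| = 12.90 ✓; bearing(P→S) − bearing(P→N) = 72.00° ✓; |PS| = 12.90 ✓; ∠(PS, ST) = 96.20° ✗; |ST| = 12.20 ✓.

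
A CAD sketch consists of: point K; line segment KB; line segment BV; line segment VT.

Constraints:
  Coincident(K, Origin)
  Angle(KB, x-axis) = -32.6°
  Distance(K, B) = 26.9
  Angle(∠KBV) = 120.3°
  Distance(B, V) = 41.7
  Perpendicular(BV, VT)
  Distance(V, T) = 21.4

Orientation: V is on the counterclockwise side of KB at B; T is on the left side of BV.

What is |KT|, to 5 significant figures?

55.302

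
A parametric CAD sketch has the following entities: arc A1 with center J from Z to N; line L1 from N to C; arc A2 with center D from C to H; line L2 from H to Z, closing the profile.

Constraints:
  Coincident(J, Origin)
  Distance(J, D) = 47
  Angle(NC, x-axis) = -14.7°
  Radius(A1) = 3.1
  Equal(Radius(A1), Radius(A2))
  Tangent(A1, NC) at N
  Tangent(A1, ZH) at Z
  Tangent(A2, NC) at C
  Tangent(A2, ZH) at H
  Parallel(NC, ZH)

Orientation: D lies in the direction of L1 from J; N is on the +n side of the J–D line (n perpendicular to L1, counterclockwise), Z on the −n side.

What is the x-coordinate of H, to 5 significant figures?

44.675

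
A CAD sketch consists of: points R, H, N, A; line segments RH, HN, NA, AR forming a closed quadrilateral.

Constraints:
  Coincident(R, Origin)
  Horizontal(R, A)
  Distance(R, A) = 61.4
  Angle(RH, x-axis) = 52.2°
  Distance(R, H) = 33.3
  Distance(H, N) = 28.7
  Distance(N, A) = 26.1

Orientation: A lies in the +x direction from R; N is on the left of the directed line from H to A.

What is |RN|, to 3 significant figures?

54.0

Checks: |HN| = 28.70 ✓; |NA| = 26.10 ✓.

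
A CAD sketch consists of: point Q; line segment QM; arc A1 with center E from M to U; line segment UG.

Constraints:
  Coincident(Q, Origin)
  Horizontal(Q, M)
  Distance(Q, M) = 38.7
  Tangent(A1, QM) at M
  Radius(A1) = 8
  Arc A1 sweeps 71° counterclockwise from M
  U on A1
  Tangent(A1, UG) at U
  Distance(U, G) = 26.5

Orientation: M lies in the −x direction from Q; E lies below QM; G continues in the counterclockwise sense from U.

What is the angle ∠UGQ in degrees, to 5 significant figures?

41.980°

Q is at the origin; QM is horizontal with |QM| = 38.7 and M on the −x side, so M = (-38.700, 0.0000). The tangent condition forces EM to be normal to QM, so E = M + (0, -8) = (-38.700, -8.0000). On A1, M sits at bearing 90° from E; a 71° counterclockwise sweep puts U at bearing 161°, so U = E + 8.0·(cos 161°, sin 161°) = (-46.264, -5.3955). Since A1 is tangent to UG there, EU ⟂ UG, so UG runs along (−sin 161°, cos 161°); with |UG| = 26.5, G = (-54.892, -30.452). Then cos ∠UGQ = GU·GQ / (|GU||GQ|), giving 41.980°.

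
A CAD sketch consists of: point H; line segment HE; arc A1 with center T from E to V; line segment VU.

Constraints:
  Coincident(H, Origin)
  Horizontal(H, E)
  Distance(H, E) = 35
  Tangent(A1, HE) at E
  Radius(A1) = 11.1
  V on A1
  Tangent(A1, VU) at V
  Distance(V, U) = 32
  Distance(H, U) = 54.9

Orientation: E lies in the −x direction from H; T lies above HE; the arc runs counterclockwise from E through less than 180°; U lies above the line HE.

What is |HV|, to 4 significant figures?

27.82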